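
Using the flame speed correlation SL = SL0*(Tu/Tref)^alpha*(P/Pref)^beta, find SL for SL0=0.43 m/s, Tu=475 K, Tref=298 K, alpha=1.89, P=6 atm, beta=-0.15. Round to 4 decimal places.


SL = SL0 * (Tu/Tref)^alpha * (P/Pref)^beta
T ratio = 475/298 = 1.59395973
(T ratio)^alpha = 1.59395973^1.89 = 2.413694
(P/Pref)^beta = 6^(-0.15) = 0.764324
SL = 0.43 * 2.413694 * 0.764324 = 0.7933 m/s


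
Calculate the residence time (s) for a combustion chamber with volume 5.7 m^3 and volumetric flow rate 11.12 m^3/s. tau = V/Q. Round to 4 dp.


tau = V / Q_flow
tau = 5.7 / 11.12 = 0.5126 s


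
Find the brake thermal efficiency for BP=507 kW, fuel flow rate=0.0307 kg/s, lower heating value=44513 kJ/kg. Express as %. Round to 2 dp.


eta_BTE = (BP / (mf * LHV)) * 100
Denominator = 0.0307 * 44513 = 1366.5491 kW
eta_BTE = (507 / 1366.5491) * 100 = 37.10%


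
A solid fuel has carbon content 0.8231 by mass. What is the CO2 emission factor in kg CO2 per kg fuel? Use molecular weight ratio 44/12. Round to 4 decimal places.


EF = C_frac * (M_CO2 / M_C)
EF = 0.8231 * (44/12)
EF = 0.8231 * 3.666667 = 3.0180 kg_CO2/kg_fuel


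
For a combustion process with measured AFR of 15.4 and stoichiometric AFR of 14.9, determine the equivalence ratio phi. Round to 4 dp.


phi = AFR_stoich / AFR_actual
phi = 14.9 / 15.4 = 0.9675


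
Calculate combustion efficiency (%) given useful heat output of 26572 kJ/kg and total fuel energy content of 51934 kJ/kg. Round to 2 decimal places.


Efficiency = (Q_useful / Q_fuel) * 100
Efficiency = (26572 / 51934) * 100
Efficiency = 0.5116 * 100 = 51.16%


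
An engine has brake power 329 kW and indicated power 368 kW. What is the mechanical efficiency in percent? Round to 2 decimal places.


eta_mech = (BP / IP) * 100
Ratio = 329 / 368 = 0.8940
eta_mech = 0.8940 * 100 = 89.40%


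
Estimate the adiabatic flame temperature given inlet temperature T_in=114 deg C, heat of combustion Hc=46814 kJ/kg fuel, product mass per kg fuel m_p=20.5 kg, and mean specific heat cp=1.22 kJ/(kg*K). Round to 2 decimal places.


T_ad = T_in + Hc / (m_p * cp)
Denominator = 20.5 * 1.22 = 25.0100
Temperature rise = 46814 / 25.0100 = 1871.81 K
T_ad = 114 + 1871.81 = 1985.81 deg C


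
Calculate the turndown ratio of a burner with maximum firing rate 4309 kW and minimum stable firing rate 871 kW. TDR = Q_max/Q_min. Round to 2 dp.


TDR = Q_max / Q_min
TDR = 4309 / 871 = 4.95


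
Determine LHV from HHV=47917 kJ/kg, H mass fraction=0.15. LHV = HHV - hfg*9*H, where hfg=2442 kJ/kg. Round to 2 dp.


LHV = HHV - hfg * 9 * H
Water correction = 2442 * 9 * 0.15 = 3296.700 kJ/kg
LHV = 47917 - 3296.700 = 44620.30 kJ/kg


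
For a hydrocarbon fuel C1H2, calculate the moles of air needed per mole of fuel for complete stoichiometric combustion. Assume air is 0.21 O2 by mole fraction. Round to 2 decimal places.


Balanced combustion: C1H2 + 1.5 O2 -> 1 CO2 + 1 H2O
O2 needed = C + H/4 = 1 + 2/4 = 1.50 moles
Air moles = O2 / 0.21 = 1.50 / 0.21 = 7.14 moles air


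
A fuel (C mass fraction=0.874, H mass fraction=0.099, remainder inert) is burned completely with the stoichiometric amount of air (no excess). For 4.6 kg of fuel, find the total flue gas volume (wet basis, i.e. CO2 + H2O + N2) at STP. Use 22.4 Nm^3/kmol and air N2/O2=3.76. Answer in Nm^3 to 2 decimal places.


Per kg fuel: CO2 = (C/12 kmol)*22.4 = (0.874/12)*22.4 = 1.63147 Nm^3
Per kg fuel: H2O = (H/2 kmol)*22.4 = (0.099/2)*22.4 = 1.10880 Nm^3
O2 needed per kg fuel = C/12 + H/4 = 0.874/12 + 0.099/4 = 0.09758333 kmol
Per kg fuel: N2 = O2*3.76*22.4 = 0.09758333*3.76*22.4 = 8.21886 Nm^3
Total per kg = 1.63147 + 1.10880 + 8.21886 = 10.95913 Nm^3
Total = 10.95913 * 4.6 = 50.41 Nm^3


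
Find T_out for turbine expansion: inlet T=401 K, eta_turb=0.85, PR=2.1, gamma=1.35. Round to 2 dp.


T_out = T_in * (1 - eta * (1 - PR^(-(gamma-1)/gamma)))
Exponent = -(1.35-1)/1.35 = -0.25925926
PR^exp = 2.1^(-0.25925926) = 0.82501466
Factor = 1 - 0.85*(1 - 0.82501466) = 0.85126246
T_out = 401 * 0.85126246 = 341.36 K


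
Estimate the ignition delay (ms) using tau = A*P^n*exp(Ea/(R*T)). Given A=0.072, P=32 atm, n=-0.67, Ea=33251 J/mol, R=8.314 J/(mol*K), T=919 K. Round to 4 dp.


tau = A * P^n * exp(Ea/(R*T))
P^n = 32^(-0.67) = 0.09807301
Ea/(R*T) = 33251/(8.314*919) = 4.351903
exp(Ea/(R*T)) = 77.626024
tau = 0.072 * 0.09807301 * 77.626024 = 0.5481 ms


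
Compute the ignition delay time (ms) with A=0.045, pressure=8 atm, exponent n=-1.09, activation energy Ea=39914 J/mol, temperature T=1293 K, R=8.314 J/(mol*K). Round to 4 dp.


tau = A * P^n * exp(Ea/(R*T))
P^n = 8^(-1.09) = 0.10366494
Ea/(R*T) = 39914/(8.314*1293) = 3.712930
exp(Ea/(R*T)) = 40.973665
tau = 0.045 * 0.10366494 * 40.973665 = 0.1911 ms


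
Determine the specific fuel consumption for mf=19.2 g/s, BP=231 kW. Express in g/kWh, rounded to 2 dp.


SFC = (mf / BP) * 3600
Rate = 19.2 / 231 = 0.083117 g/(s*kW)
SFC = 0.083117 * 3600 = 299.22 g/kWh


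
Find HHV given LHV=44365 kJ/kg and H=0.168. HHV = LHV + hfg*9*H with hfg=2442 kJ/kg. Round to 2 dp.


HHV = LHV + hfg * 9 * H
Water addition = 2442 * 9 * 0.168 = 3692.304 kJ/kg
HHV = 44365 + 3692.304 = 48057.30 kJ/kg


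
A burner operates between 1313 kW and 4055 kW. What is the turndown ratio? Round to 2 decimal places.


TDR = Q_max / Q_min
TDR = 4055 / 1313 = 3.09


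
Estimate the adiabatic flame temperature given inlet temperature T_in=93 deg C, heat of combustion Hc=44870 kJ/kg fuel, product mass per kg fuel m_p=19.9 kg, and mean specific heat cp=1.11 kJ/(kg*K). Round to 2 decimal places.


T_ad = T_in + Hc / (m_p * cp)
Denominator = 19.9 * 1.11 = 22.0890
Temperature rise = 44870 / 22.0890 = 2031.33 K
T_ad = 93 + 2031.33 = 2124.33 deg C


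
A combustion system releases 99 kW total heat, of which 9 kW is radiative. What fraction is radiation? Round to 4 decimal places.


f_rad = Q_rad / Q_total
f_rad = 9 / 99 = 0.0909


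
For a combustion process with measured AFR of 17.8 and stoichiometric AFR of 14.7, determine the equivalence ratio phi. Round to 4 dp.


phi = AFR_stoich / AFR_actual
phi = 14.7 / 17.8 = 0.8258


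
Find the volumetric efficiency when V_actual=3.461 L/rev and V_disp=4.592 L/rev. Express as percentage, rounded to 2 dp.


eta_v = (V_actual / V_disp) * 100
Ratio = 3.461 / 4.592 = 0.7537
eta_v = 0.7537 * 100 = 75.37%


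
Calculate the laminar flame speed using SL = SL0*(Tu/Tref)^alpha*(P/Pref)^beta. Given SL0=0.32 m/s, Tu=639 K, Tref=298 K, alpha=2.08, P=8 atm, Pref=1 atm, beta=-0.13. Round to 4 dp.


SL = SL0 * (Tu/Tref)^alpha * (P/Pref)^beta
T ratio = 639/298 = 2.14429530
(T ratio)^alpha = 2.14429530^2.08 = 4.887333
(P/Pref)^beta = 8^(-0.13) = 0.763130
SL = 0.32 * 4.887333 * 0.763130 = 1.1935 m/s


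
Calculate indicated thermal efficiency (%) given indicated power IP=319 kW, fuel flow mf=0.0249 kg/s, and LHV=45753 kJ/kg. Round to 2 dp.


eta_ith = (IP / (mf * LHV)) * 100
Denominator = 0.0249 * 45753 = 1139.2497 kW
eta_ith = (319 / 1139.2497) * 100 = 28.00%


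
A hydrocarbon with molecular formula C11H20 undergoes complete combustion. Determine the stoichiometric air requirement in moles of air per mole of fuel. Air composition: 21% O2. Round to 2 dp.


Balanced combustion: C11H20 + 16 O2 -> 11 CO2 + 10 H2O
O2 needed = C + H/4 = 11 + 20/4 = 16.00 moles
Air moles = O2 / 0.21 = 16.00 / 0.21 = 76.19 moles air


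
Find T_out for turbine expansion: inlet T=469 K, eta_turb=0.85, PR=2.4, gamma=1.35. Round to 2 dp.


T_out = T_in * (1 - eta * (1 - PR^(-(gamma-1)/gamma)))
Exponent = -(1.35-1)/1.35 = -0.25925926
PR^exp = 2.4^(-0.25925926) = 0.79694200
Factor = 1 - 0.85*(1 - 0.79694200) = 0.82740070
T_out = 469 * 0.82740070 = 388.05 K


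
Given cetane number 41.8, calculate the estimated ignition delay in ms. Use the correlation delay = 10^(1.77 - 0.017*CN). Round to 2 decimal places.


delay = 10^(1.77 - 0.017*CN)
Exponent = 1.77 - 0.017*41.8 = 1.0594
delay = 10^1.0594 = 11.47 ms


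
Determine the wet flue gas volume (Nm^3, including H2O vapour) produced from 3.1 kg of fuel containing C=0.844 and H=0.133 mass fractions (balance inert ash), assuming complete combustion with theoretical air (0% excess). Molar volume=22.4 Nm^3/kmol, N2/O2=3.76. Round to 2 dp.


Per kg fuel: CO2 = (C/12 kmol)*22.4 = (0.844/12)*22.4 = 1.57547 Nm^3
Per kg fuel: H2O = (H/2 kmol)*22.4 = (0.133/2)*22.4 = 1.48960 Nm^3
O2 needed per kg fuel = C/12 + H/4 = 0.844/12 + 0.133/4 = 0.10358333 kmol
Per kg fuel: N2 = O2*3.76*22.4 = 0.10358333*3.76*22.4 = 8.72420 Nm^3
Total per kg = 1.57547 + 1.48960 + 8.72420 = 11.78927 Nm^3
Total = 11.78927 * 3.1 = 36.55 Nm^3


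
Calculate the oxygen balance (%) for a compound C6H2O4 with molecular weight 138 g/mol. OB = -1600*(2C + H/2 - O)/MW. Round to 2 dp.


OB = -1600 * (2C + H/2 - O) / MW
Inner = 2*6 + 2/2 - 4 = 9.00
OB = -1600 * 9.00 / 138 = -104.35%


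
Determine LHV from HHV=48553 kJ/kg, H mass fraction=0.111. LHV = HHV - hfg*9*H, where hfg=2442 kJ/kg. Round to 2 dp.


LHV = HHV - hfg * 9 * H
Water correction = 2442 * 9 * 0.111 = 2439.558 kJ/kg
LHV = 48553 - 2439.558 = 46113.44 kJ/kg


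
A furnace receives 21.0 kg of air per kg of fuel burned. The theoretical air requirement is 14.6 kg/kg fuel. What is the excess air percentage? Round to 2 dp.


Excess air = actual - stoichiometric = 21.0 - 14.6 = 6.40 kg/kg fuel
Excess air % = (excess / stoich) * 100 = (6.40 / 14.6) * 100 = 43.84%


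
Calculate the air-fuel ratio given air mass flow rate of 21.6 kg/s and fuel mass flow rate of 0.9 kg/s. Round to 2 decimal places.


AFR = m_air / m_fuel
AFR = 21.6 / 0.9 = 24.00


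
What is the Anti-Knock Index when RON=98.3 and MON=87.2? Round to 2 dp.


AKI = (RON + MON) / 2
AKI = (98.3 + 87.2) / 2
AKI = 185.5 / 2 = 92.75


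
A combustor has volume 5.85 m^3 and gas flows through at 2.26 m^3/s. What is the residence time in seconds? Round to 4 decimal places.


tau = V / Q_flow
tau = 5.85 / 2.26 = 2.5885 s


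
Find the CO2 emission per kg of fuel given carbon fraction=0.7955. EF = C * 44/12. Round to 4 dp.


EF = C_frac * (M_CO2 / M_C)
EF = 0.7955 * (44/12)
EF = 0.7955 * 3.666667 = 2.9168 kg_CO2/kg_fuel


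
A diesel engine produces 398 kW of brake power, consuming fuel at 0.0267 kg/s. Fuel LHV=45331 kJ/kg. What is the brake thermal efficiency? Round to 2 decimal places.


eta_BTE = (BP / (mf * LHV)) * 100
Denominator = 0.0267 * 45331 = 1210.3377 kW
eta_BTE = (398 / 1210.3377) * 100 = 32.88%


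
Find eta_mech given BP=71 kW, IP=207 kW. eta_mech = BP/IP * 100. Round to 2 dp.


eta_mech = (BP / IP) * 100
Ratio = 71 / 207 = 0.3430
eta_mech = 0.3430 * 100 = 34.30%


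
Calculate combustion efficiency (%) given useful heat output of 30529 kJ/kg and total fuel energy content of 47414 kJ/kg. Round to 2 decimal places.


Efficiency = (Q_useful / Q_fuel) * 100
Efficiency = (30529 / 47414) * 100
Efficiency = 0.6439 * 100 = 64.39%


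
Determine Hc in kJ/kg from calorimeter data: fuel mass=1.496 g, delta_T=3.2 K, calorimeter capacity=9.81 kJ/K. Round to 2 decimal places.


Hc = C_cal * delta_T / m_fuel
Q_released = 9.81 * 3.2 = 31.3920 kJ
m_fuel = 1.496 g = 1.496/1000 kg = 0.001496 kg
Hc = 31.3920 / 0.001496 = 20983.96 kJ/kg


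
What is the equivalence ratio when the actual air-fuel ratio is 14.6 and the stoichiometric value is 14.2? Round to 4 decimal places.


phi = AFR_stoich / AFR_actual
phi = 14.2 / 14.6 = 0.9726


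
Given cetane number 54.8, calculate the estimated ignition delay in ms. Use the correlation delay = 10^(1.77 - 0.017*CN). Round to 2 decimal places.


delay = 10^(1.77 - 0.017*CN)
Exponent = 1.77 - 0.017*54.8 = 0.8384
delay = 10^0.8384 = 6.89 ms


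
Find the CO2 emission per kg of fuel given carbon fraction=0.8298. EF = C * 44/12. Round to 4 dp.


EF = C_frac * (M_CO2 / M_C)
EF = 0.8298 * (44/12)
EF = 0.8298 * 3.666667 = 3.0426 kg_CO2/kg_fuel


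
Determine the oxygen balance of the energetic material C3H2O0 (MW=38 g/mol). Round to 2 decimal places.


OB = -1600 * (2C + H/2 - O) / MW
Inner = 2*3 + 2/2 - 0 = 7.00
OB = -1600 * 7.00 / 38 = -294.74%


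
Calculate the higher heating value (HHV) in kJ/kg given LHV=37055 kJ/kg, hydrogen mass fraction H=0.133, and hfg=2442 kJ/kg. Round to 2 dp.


HHV = LHV + hfg * 9 * H
Water addition = 2442 * 9 * 0.133 = 2923.074 kJ/kg
HHV = 37055 + 2923.074 = 39978.07 kJ/kg


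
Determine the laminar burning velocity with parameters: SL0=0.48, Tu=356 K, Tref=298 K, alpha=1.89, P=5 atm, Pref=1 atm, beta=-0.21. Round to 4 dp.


SL = SL0 * (Tu/Tref)^alpha * (P/Pref)^beta
T ratio = 356/298 = 1.19463087
(T ratio)^alpha = 1.19463087^1.89 = 1.399496
(P/Pref)^beta = 5^(-0.21) = 0.713208
SL = 0.48 * 1.399496 * 0.713208 = 0.4791 m/s


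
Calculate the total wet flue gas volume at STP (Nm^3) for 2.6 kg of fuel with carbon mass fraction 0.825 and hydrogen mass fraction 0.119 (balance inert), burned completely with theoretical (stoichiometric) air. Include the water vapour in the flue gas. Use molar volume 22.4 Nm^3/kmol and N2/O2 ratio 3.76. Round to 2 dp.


Per kg fuel: CO2 = (C/12 kmol)*22.4 = (0.825/12)*22.4 = 1.54000 Nm^3
Per kg fuel: H2O = (H/2 kmol)*22.4 = (0.119/2)*22.4 = 1.33280 Nm^3
O2 needed per kg fuel = C/12 + H/4 = 0.825/12 + 0.119/4 = 0.09850000 kmol
Per kg fuel: N2 = O2*3.76*22.4 = 0.09850000*3.76*22.4 = 8.29606 Nm^3
Total per kg = 1.54000 + 1.33280 + 8.29606 = 11.16886 Nm^3
Total = 11.16886 * 2.6 = 29.04 Nm^3


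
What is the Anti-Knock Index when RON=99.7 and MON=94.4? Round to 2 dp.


AKI = (RON + MON) / 2
AKI = (99.7 + 94.4) / 2
AKI = 194.1 / 2 = 97.05


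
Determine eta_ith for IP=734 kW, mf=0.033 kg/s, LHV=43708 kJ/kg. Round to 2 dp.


eta_ith = (IP / (mf * LHV)) * 100
Denominator = 0.033 * 43708 = 1442.3640 kW
eta_ith = (734 / 1442.3640) * 100 = 50.89%


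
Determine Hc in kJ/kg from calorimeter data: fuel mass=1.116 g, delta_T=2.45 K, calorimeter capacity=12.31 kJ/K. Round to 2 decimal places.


Hc = C_cal * delta_T / m_fuel
Q_released = 12.31 * 2.45 = 30.1595 kJ
m_fuel = 1.116 g = 1.116/1000 kg = 0.001116 kg
Hc = 30.1595 / 0.001116 = 27024.64 kJ/kg


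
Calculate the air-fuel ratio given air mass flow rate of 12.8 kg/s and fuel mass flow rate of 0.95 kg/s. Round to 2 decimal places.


AFR = m_air / m_fuel
AFR = 12.8 / 0.95 = 13.47


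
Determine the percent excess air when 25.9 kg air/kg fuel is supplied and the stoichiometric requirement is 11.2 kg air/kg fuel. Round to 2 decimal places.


Excess air = actual - stoichiometric = 25.9 - 11.2 = 14.70 kg/kg fuel
Excess air % = (excess / stoich) * 100 = (14.70 / 11.2) * 100 = 131.25%


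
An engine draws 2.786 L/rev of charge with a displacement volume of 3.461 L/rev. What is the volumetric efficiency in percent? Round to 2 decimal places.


eta_v = (V_actual / V_disp) * 100
Ratio = 2.786 / 3.461 = 0.8050
eta_v = 0.8050 * 100 = 80.50%


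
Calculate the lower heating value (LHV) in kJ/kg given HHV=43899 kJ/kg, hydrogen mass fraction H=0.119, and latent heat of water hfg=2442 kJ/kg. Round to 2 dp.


LHV = HHV - hfg * 9 * H
Water correction = 2442 * 9 * 0.119 = 2615.382 kJ/kg
LHV = 43899 - 2615.382 = 41283.62 kJ/kg


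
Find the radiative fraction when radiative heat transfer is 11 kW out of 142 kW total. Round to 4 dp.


f_rad = Q_rad / Q_total
f_rad = 11 / 142 = 0.0775


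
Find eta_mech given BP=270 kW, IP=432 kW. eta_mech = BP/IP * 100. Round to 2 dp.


eta_mech = (BP / IP) * 100
Ratio = 270 / 432 = 0.6250
eta_mech = 0.6250 * 100 = 62.50%


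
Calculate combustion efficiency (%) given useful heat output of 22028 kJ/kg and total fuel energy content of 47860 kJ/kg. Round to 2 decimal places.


Efficiency = (Q_useful / Q_fuel) * 100
Efficiency = (22028 / 47860) * 100
Efficiency = 0.4603 * 100 = 46.03%


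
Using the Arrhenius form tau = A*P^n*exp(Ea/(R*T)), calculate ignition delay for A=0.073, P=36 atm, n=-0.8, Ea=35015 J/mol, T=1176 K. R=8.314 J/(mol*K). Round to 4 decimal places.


tau = A * P^n * exp(Ea/(R*T))
P^n = 36^(-0.8) = 0.05687979
Ea/(R*T) = 35015/(8.314*1176) = 3.581268
exp(Ea/(R*T)) = 35.919047
tau = 0.073 * 0.05687979 * 35.919047 = 0.1491 ms


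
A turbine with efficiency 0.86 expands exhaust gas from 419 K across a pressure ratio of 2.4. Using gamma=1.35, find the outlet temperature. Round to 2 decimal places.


T_out = T_in * (1 - eta * (1 - PR^(-(gamma-1)/gamma)))
Exponent = -(1.35-1)/1.35 = -0.25925926
PR^exp = 2.4^(-0.25925926) = 0.79694200
Factor = 1 - 0.86*(1 - 0.79694200) = 0.82537012
T_out = 419 * 0.82537012 = 345.83 K


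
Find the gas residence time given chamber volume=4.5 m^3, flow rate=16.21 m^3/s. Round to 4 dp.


tau = V / Q_flow
tau = 4.5 / 16.21 = 0.2776 s


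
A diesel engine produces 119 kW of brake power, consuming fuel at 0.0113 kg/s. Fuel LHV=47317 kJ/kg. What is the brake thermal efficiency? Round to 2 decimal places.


eta_BTE = (BP / (mf * LHV)) * 100
Denominator = 0.0113 * 47317 = 534.6821 kW
eta_BTE = (119 / 534.6821) * 100 = 22.26%


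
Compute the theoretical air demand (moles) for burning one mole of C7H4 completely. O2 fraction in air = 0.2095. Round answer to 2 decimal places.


Balanced combustion: C7H4 + 8 O2 -> 7 CO2 + 2 H2O
O2 needed = C + H/4 = 7 + 4/4 = 8.00 moles
Air moles = O2 / 0.2095 = 8.00 / 0.2095 = 38.19 moles air


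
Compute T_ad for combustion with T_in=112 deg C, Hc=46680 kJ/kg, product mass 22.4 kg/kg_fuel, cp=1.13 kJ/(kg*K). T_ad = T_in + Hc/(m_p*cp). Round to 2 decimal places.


T_ad = T_in + Hc / (m_p * cp)
Denominator = 22.4 * 1.13 = 25.3120
Temperature rise = 46680 / 25.3120 = 1844.18 K
T_ad = 112 + 1844.18 = 1956.18 deg C


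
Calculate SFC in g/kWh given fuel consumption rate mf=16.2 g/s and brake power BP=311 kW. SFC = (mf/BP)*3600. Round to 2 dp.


SFC = (mf / BP) * 3600
Rate = 16.2 / 311 = 0.052090 g/(s*kW)
SFC = 0.052090 * 3600 = 187.52 g/kWh


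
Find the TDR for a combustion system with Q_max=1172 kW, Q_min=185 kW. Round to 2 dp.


TDR = Q_max / Q_min
TDR = 1172 / 185 = 6.34


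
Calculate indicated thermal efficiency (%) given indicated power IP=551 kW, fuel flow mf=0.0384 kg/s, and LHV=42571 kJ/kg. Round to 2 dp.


eta_ith = (IP / (mf * LHV)) * 100
Denominator = 0.0384 * 42571 = 1634.7264 kW
eta_ith = (551 / 1634.7264) * 100 = 33.71%


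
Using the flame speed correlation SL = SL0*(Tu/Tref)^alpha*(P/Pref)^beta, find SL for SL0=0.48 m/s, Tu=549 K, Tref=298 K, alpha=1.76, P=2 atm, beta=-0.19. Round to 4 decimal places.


SL = SL0 * (Tu/Tref)^alpha * (P/Pref)^beta
T ratio = 549/298 = 1.84228188
(T ratio)^alpha = 1.84228188^1.76 = 2.931073
(P/Pref)^beta = 2^(-0.19) = 0.876606
SL = 0.48 * 2.931073 * 0.876606 = 1.2333 m/s


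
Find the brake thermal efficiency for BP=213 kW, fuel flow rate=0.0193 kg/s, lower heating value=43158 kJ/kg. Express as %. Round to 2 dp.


eta_BTE = (BP / (mf * LHV)) * 100
Denominator = 0.0193 * 43158 = 832.9494 kW
eta_BTE = (213 / 832.9494) * 100 = 25.57%


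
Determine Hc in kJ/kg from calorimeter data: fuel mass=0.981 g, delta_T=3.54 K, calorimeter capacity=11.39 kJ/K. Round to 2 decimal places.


Hc = C_cal * delta_T / m_fuel
Q_released = 11.39 * 3.54 = 40.3206 kJ
m_fuel = 0.981 g = 0.981/1000 kg = 0.000981 kg
Hc = 40.3206 / 0.000981 = 41101.53 kJ/kg


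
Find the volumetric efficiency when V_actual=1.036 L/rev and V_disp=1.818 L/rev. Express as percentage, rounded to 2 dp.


eta_v = (V_actual / V_disp) * 100
Ratio = 1.036 / 1.818 = 0.5699
eta_v = 0.5699 * 100 = 56.99%


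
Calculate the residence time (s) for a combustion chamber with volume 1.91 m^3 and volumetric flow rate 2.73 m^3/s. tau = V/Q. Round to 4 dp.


tau = V / Q_flow
tau = 1.91 / 2.73 = 0.6996 s


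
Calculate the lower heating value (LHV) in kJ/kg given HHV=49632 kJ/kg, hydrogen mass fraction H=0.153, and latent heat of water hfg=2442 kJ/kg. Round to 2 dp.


LHV = HHV - hfg * 9 * H
Water correction = 2442 * 9 * 0.153 = 3362.634 kJ/kg
LHV = 49632 - 3362.634 = 46269.37 kJ/kg


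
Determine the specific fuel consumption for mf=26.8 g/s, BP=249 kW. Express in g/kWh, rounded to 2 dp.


SFC = (mf / BP) * 3600
Rate = 26.8 / 249 = 0.107631 g/(s*kW)
SFC = 0.107631 * 3600 = 387.47 g/kWh


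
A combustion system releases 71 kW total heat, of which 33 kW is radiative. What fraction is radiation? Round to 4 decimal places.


f_rad = Q_rad / Q_total
f_rad = 33 / 71 = 0.4648


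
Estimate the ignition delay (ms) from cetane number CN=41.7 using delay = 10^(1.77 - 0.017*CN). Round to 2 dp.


delay = 10^(1.77 - 0.017*CN)
Exponent = 1.77 - 0.017*41.7 = 1.0611
delay = 10^1.0611 = 11.51 ms


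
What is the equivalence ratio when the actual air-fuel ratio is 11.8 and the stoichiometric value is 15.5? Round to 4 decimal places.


phi = AFR_stoich / AFR_actual
phi = 15.5 / 11.8 = 1.3136


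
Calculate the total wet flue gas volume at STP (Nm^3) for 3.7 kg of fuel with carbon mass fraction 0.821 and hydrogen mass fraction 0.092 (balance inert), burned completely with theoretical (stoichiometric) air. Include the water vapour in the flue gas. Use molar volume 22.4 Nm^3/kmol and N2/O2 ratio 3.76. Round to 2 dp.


Per kg fuel: CO2 = (C/12 kmol)*22.4 = (0.821/12)*22.4 = 1.53253 Nm^3
Per kg fuel: H2O = (H/2 kmol)*22.4 = (0.092/2)*22.4 = 1.03040 Nm^3
O2 needed per kg fuel = C/12 + H/4 = 0.821/12 + 0.092/4 = 0.09141667 kmol
Per kg fuel: N2 = O2*3.76*22.4 = 0.09141667*3.76*22.4 = 7.69948 Nm^3
Total per kg = 1.53253 + 1.03040 + 7.69948 = 10.26241 Nm^3
Total = 10.26241 * 3.7 = 37.97 Nm^3


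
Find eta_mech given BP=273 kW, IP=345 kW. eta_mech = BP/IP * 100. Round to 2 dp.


eta_mech = (BP / IP) * 100
Ratio = 273 / 345 = 0.7913
eta_mech = 0.7913 * 100 = 79.13%


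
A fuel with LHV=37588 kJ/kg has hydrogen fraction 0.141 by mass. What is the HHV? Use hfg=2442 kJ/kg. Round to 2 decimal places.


HHV = LHV + hfg * 9 * H
Water addition = 2442 * 9 * 0.141 = 3098.898 kJ/kg
HHV = 37588 + 3098.898 = 40686.90 kJ/kg


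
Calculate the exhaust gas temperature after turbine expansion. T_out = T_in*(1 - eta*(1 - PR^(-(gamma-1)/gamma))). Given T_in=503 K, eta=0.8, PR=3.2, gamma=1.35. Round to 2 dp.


T_out = T_in * (1 - eta * (1 - PR^(-(gamma-1)/gamma)))
Exponent = -(1.35-1)/1.35 = -0.25925926
PR^exp = 3.2^(-0.25925926) = 0.73966521
Factor = 1 - 0.8*(1 - 0.73966521) = 0.79173217
T_out = 503 * 0.79173217 = 398.24 K


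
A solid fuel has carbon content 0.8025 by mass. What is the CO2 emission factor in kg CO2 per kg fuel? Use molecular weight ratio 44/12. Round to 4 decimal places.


EF = C_frac * (M_CO2 / M_C)
EF = 0.8025 * (44/12)
EF = 0.8025 * 3.666667 = 2.9425 kg_CO2/kg_fuel


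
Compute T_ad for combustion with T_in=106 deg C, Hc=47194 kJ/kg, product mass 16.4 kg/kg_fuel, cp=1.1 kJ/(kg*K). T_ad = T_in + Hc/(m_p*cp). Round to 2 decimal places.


T_ad = T_in + Hc / (m_p * cp)
Denominator = 16.4 * 1.1 = 18.0400
Temperature rise = 47194 / 18.0400 = 2616.08 K
T_ad = 106 + 2616.08 = 2722.08 deg C


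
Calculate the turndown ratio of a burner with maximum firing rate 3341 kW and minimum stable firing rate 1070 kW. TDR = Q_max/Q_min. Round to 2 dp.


TDR = Q_max / Q_min
TDR = 3341 / 1070 = 3.12


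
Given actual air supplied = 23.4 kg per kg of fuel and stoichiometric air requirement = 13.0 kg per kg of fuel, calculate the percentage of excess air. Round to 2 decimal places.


Excess air = actual - stoichiometric = 23.4 - 13.0 = 10.40 kg/kg fuel
Excess air % = (excess / stoich) * 100 = (10.40 / 13.0) * 100 = 80.00%


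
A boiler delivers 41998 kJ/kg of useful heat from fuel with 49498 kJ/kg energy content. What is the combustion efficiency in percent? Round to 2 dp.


Efficiency = (Q_useful / Q_fuel) * 100
Efficiency = (41998 / 49498) * 100
Efficiency = 0.8485 * 100 = 84.85%


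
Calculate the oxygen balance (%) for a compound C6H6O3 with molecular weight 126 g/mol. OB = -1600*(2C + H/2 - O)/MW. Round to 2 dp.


OB = -1600 * (2C + H/2 - O) / MW
Inner = 2*6 + 6/2 - 3 = 12.00
OB = -1600 * 12.00 / 126 = -152.38%


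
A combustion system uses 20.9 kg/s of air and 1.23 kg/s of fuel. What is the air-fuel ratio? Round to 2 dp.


AFR = m_air / m_fuel
AFR = 20.9 / 1.23 = 16.99


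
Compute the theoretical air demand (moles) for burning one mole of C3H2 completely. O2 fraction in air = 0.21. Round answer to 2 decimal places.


Balanced combustion: C3H2 + 3.5 O2 -> 3 CO2 + 1 H2O
O2 needed = C + H/4 = 3 + 2/4 = 3.50 moles
Air moles = O2 / 0.21 = 3.50 / 0.21 = 16.67 moles air


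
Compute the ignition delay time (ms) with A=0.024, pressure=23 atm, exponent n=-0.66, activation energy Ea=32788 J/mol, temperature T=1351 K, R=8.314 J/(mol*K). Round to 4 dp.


tau = A * P^n * exp(Ea/(R*T))
P^n = 23^(-0.66) = 0.12625821
Ea/(R*T) = 32788/(8.314*1351) = 2.919104
exp(Ea/(R*T)) = 18.524681
tau = 0.024 * 0.12625821 * 18.524681 = 0.0561 ms


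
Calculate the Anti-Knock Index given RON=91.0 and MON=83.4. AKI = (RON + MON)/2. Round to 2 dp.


AKI = (RON + MON) / 2
AKI = (91.0 + 83.4) / 2
AKI = 174.4 / 2 = 87.20


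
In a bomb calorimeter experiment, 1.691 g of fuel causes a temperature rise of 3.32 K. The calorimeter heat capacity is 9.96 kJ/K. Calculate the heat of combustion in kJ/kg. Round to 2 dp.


Hc = C_cal * delta_T / m_fuel
Q_released = 9.96 * 3.32 = 33.0672 kJ
m_fuel = 1.691 g = 1.691/1000 kg = 0.001691 kg
Hc = 33.0672 / 0.001691 = 19554.82 kJ/kg


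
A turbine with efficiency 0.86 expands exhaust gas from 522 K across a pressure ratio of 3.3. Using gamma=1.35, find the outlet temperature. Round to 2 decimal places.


T_out = T_in * (1 - eta * (1 - PR^(-(gamma-1)/gamma)))
Exponent = -(1.35-1)/1.35 = -0.25925926
PR^exp = 3.3^(-0.25925926) = 0.73378775
Factor = 1 - 0.86*(1 - 0.73378775) = 0.77105747
T_out = 522 * 0.77105747 = 402.49 K


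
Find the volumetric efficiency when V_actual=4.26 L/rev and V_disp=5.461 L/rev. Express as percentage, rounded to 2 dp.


eta_v = (V_actual / V_disp) * 100
Ratio = 4.26 / 5.461 = 0.7801
eta_v = 0.7801 * 100 = 78.01%


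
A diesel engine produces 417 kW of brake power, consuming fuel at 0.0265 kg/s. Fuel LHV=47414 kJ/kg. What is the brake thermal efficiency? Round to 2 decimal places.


eta_BTE = (BP / (mf * LHV)) * 100
Denominator = 0.0265 * 47414 = 1256.4710 kW
eta_BTE = (417 / 1256.4710) * 100 = 33.19%


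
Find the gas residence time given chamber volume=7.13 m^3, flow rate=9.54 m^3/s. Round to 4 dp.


tau = V / Q_flow
tau = 7.13 / 9.54 = 0.7474 s


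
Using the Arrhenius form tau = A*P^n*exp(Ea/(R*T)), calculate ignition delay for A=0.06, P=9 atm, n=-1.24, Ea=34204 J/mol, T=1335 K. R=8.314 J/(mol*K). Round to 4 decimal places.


tau = A * P^n * exp(Ea/(R*T))
P^n = 9^(-1.24) = 0.06557515
Ea/(R*T) = 34204/(8.314*1335) = 3.081666
exp(Ea/(R*T)) = 21.794689
tau = 0.06 * 0.06557515 * 21.794689 = 0.0858 ms


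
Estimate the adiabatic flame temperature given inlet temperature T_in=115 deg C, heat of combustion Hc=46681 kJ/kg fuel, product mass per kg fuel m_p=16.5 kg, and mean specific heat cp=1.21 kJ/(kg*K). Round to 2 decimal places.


T_ad = T_in + Hc / (m_p * cp)
Denominator = 16.5 * 1.21 = 19.9650
Temperature rise = 46681 / 19.9650 = 2338.14 K
T_ad = 115 + 2338.14 = 2453.14 deg C


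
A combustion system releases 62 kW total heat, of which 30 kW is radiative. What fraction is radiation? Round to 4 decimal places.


f_rad = Q_rad / Q_total
f_rad = 30 / 62 = 0.4839


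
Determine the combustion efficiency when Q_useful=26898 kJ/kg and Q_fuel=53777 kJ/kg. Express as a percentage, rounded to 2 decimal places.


Efficiency = (Q_useful / Q_fuel) * 100
Efficiency = (26898 / 53777) * 100
Efficiency = 0.5002 * 100 = 50.02%


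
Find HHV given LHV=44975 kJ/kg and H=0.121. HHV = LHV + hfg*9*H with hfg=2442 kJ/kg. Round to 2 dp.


HHV = LHV + hfg * 9 * H
Water addition = 2442 * 9 * 0.121 = 2659.338 kJ/kg
HHV = 44975 + 2659.338 = 47634.34 kJ/kg


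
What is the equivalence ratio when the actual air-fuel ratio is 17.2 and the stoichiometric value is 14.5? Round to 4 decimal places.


phi = AFR_stoich / AFR_actual
phi = 14.5 / 17.2 = 0.8430


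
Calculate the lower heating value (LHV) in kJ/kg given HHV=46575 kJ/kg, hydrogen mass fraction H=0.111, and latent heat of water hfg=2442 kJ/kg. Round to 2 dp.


LHV = HHV - hfg * 9 * H
Water correction = 2442 * 9 * 0.111 = 2439.558 kJ/kg
LHV = 46575 - 2439.558 = 44135.44 kJ/kg


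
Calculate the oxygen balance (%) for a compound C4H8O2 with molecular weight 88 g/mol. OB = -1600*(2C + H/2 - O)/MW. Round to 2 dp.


OB = -1600 * (2C + H/2 - O) / MW
Inner = 2*4 + 8/2 - 2 = 10.00
OB = -1600 * 10.00 / 88 = -181.82%


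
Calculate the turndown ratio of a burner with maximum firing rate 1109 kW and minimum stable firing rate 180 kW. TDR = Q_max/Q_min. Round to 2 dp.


TDR = Q_max / Q_min
TDR = 1109 / 180 = 6.16


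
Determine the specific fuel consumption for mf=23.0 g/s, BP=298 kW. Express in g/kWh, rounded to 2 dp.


SFC = (mf / BP) * 3600
Rate = 23.0 / 298 = 0.077181 g/(s*kW)
SFC = 0.077181 * 3600 = 277.85 g/kWh


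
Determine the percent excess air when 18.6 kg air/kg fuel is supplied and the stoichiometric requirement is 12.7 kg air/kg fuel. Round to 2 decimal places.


Excess air = actual - stoichiometric = 18.6 - 12.7 = 5.90 kg/kg fuel
Excess air % = (excess / stoich) * 100 = (5.90 / 12.7) * 100 = 46.46%


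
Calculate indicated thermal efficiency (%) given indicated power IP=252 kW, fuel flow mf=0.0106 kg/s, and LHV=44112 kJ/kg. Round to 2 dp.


eta_ith = (IP / (mf * LHV)) * 100
Denominator = 0.0106 * 44112 = 467.5872 kW
eta_ith = (252 / 467.5872) * 100 = 53.89%


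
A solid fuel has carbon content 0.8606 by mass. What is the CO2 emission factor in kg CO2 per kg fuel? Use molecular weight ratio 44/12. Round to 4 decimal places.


EF = C_frac * (M_CO2 / M_C)
EF = 0.8606 * (44/12)
EF = 0.8606 * 3.666667 = 3.1555 kg_CO2/kg_fuel


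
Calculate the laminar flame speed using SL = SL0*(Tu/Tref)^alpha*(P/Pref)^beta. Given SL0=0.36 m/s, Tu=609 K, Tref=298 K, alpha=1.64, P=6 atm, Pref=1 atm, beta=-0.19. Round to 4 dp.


SL = SL0 * (Tu/Tref)^alpha * (P/Pref)^beta
T ratio = 609/298 = 2.04362416
(T ratio)^alpha = 2.04362416^1.64 = 3.228923
(P/Pref)^beta = 6^(-0.19) = 0.711461
SL = 0.36 * 3.228923 * 0.711461 = 0.8270 m/s


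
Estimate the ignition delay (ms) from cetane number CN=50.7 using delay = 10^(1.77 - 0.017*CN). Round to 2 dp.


delay = 10^(1.77 - 0.017*CN)
Exponent = 1.77 - 0.017*50.7 = 0.9081
delay = 10^0.9081 = 8.09 ms


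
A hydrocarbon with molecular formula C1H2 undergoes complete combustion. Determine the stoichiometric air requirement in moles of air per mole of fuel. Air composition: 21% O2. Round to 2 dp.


Balanced combustion: C1H2 + 1.5 O2 -> 1 CO2 + 1 H2O
O2 needed = C + H/4 = 1 + 2/4 = 1.50 moles
Air moles = O2 / 0.21 = 1.50 / 0.21 = 7.14 moles air


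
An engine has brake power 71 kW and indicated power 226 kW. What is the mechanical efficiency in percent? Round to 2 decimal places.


eta_mech = (BP / IP) * 100
Ratio = 71 / 226 = 0.3142
eta_mech = 0.3142 * 100 = 31.42%


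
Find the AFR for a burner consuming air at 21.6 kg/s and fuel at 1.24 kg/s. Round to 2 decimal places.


AFR = m_air / m_fuel
AFR = 21.6 / 1.24 = 17.42


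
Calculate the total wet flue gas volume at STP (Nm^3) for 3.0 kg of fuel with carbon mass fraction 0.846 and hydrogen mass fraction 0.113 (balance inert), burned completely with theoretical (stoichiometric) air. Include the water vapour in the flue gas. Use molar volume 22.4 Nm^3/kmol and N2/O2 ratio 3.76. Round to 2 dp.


Per kg fuel: CO2 = (C/12 kmol)*22.4 = (0.846/12)*22.4 = 1.57920 Nm^3
Per kg fuel: H2O = (H/2 kmol)*22.4 = (0.113/2)*22.4 = 1.26560 Nm^3
O2 needed per kg fuel = C/12 + H/4 = 0.846/12 + 0.113/4 = 0.09875000 kmol
Per kg fuel: N2 = O2*3.76*22.4 = 0.09875000*3.76*22.4 = 8.31712 Nm^3
Total per kg = 1.57920 + 1.26560 + 8.31712 = 11.16192 Nm^3
Total = 11.16192 * 3.0 = 33.49 Nm^3


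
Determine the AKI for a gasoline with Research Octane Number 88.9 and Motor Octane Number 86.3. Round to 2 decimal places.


AKI = (RON + MON) / 2
AKI = (88.9 + 86.3) / 2
AKI = 175.2 / 2 = 87.60


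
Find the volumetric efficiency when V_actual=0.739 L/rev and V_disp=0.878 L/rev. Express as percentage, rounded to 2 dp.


eta_v = (V_actual / V_disp) * 100
Ratio = 0.739 / 0.878 = 0.8417
eta_v = 0.8417 * 100 = 84.17%


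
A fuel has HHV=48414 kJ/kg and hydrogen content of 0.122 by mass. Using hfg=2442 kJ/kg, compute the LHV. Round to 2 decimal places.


LHV = HHV - hfg * 9 * H
Water correction = 2442 * 9 * 0.122 = 2681.316 kJ/kg
LHV = 48414 - 2681.316 = 45732.68 kJ/kg


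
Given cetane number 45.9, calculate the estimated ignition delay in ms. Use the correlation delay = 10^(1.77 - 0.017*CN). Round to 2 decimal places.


delay = 10^(1.77 - 0.017*CN)
Exponent = 1.77 - 0.017*45.9 = 0.9897
delay = 10^0.9897 = 9.77 ms


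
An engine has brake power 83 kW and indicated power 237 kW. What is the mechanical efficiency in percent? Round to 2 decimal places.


eta_mech = (BP / IP) * 100
Ratio = 83 / 237 = 0.3502
eta_mech = 0.3502 * 100 = 35.02%


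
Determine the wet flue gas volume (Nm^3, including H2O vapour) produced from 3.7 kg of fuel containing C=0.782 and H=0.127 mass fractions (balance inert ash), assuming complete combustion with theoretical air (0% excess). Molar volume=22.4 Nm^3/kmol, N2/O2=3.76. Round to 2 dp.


Per kg fuel: CO2 = (C/12 kmol)*22.4 = (0.782/12)*22.4 = 1.45973 Nm^3
Per kg fuel: H2O = (H/2 kmol)*22.4 = (0.127/2)*22.4 = 1.42240 Nm^3
O2 needed per kg fuel = C/12 + H/4 = 0.782/12 + 0.127/4 = 0.09691667 kmol
Per kg fuel: N2 = O2*3.76*22.4 = 0.09691667*3.76*22.4 = 8.16271 Nm^3
Total per kg = 1.45973 + 1.42240 + 8.16271 = 11.04484 Nm^3
Total = 11.04484 * 3.7 = 40.87 Nm^3


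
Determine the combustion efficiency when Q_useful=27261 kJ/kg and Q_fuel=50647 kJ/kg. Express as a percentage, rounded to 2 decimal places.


Efficiency = (Q_useful / Q_fuel) * 100
Efficiency = (27261 / 50647) * 100
Efficiency = 0.5383 * 100 = 53.83%


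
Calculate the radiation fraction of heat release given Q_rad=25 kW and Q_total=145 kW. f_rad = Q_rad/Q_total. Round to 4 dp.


f_rad = Q_rad / Q_total
f_rad = 25 / 145 = 0.1724


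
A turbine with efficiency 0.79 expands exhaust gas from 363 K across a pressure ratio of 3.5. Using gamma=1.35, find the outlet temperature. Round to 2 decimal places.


T_out = T_in * (1 - eta * (1 - PR^(-(gamma-1)/gamma)))
Exponent = -(1.35-1)/1.35 = -0.25925926
PR^exp = 3.5^(-0.25925926) = 0.72267881
Factor = 1 - 0.79*(1 - 0.72267881) = 0.78091626
T_out = 363 * 0.78091626 = 283.47 K


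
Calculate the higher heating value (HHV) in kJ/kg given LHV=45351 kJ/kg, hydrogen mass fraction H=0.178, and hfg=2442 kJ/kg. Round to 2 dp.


HHV = LHV + hfg * 9 * H
Water addition = 2442 * 9 * 0.178 = 3912.084 kJ/kg
HHV = 45351 + 3912.084 = 49263.08 kJ/kg


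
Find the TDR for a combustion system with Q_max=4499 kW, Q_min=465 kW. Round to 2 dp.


TDR = Q_max / Q_min
TDR = 4499 / 465 = 9.68


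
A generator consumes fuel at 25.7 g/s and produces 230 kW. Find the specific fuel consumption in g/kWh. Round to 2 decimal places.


SFC = (mf / BP) * 3600
Rate = 25.7 / 230 = 0.111739 g/(s*kW)
SFC = 0.111739 * 3600 = 402.26 g/kWh


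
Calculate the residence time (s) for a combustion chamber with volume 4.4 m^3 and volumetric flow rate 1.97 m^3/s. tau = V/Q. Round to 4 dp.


tau = V / Q_flow
tau = 4.4 / 1.97 = 2.2335 s


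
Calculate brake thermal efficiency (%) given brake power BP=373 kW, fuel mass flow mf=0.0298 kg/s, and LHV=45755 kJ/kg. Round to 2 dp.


eta_BTE = (BP / (mf * LHV)) * 100
Denominator = 0.0298 * 45755 = 1363.4990 kW
eta_BTE = (373 / 1363.4990) * 100 = 27.36%


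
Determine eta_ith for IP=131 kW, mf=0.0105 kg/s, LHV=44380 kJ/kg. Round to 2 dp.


eta_ith = (IP / (mf * LHV)) * 100
Denominator = 0.0105 * 44380 = 465.9900 kW
eta_ith = (131 / 465.9900) * 100 = 28.11%


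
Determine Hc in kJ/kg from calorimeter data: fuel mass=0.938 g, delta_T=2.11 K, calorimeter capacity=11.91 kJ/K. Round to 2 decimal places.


Hc = C_cal * delta_T / m_fuel
Q_released = 11.91 * 2.11 = 25.1301 kJ
m_fuel = 0.938 g = 0.938/1000 kg = 0.000938 kg
Hc = 25.1301 / 0.000938 = 26791.15 kJ/kg


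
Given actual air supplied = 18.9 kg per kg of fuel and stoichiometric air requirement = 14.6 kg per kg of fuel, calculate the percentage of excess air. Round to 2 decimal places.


Excess air = actual - stoichiometric = 18.9 - 14.6 = 4.30 kg/kg fuel
Excess air % = (excess / stoich) * 100 = (4.30 / 14.6) * 100 = 29.45%


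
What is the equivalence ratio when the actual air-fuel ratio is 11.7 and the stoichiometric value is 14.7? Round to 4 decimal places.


phi = AFR_stoich / AFR_actual
phi = 14.7 / 11.7 = 1.2564


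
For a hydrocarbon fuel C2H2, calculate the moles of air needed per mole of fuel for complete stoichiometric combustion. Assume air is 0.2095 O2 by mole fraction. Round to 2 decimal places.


Balanced combustion: C2H2 + 2.5 O2 -> 2 CO2 + 1 H2O
O2 needed = C + H/4 = 2 + 2/4 = 2.50 moles
Air moles = O2 / 0.2095 = 2.50 / 0.2095 = 11.93 moles air


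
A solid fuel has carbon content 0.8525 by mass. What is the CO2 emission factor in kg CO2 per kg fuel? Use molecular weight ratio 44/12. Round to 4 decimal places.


EF = C_frac * (M_CO2 / M_C)
EF = 0.8525 * (44/12)
EF = 0.8525 * 3.666667 = 3.1258 kg_CO2/kg_fuel


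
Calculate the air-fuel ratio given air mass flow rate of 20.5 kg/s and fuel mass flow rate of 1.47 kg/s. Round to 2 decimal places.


AFR = m_air / m_fuel
AFR = 20.5 / 1.47 = 13.95


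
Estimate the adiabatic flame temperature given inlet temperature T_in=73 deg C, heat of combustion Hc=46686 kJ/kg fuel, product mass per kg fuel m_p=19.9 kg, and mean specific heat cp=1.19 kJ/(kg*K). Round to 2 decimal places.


T_ad = T_in + Hc / (m_p * cp)
Denominator = 19.9 * 1.19 = 23.6810
Temperature rise = 46686 / 23.6810 = 1971.45 K
T_ad = 73 + 1971.45 = 2044.45 deg C


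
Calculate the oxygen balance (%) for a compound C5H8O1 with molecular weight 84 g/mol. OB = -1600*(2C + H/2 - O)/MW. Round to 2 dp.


OB = -1600 * (2C + H/2 - O) / MW
Inner = 2*5 + 8/2 - 1 = 13.00
OB = -1600 * 13.00 / 84 = -247.62%


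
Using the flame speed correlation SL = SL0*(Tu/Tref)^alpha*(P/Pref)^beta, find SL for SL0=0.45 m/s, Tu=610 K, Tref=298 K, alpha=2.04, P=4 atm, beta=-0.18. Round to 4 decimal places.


SL = SL0 * (Tu/Tref)^alpha * (P/Pref)^beta
T ratio = 610/298 = 2.04697987
(T ratio)^alpha = 2.04697987^2.04 = 4.311930
(P/Pref)^beta = 4^(-0.18) = 0.779165
SL = 0.45 * 4.311930 * 0.779165 = 1.5119 m/s


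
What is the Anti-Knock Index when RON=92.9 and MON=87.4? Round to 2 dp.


AKI = (RON + MON) / 2
AKI = (92.9 + 87.4) / 2
AKI = 180.3 / 2 = 90.15


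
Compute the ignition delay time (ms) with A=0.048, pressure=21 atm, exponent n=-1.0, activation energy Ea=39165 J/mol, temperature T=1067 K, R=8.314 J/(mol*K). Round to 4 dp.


tau = A * P^n * exp(Ea/(R*T))
P^n = 21^(-1.0) = 0.04761905
Ea/(R*T) = 39165/(8.314*1067) = 4.414929
exp(Ea/(R*T)) = 82.675943
tau = 0.048 * 0.04761905 * 82.675943 = 0.1890 ms


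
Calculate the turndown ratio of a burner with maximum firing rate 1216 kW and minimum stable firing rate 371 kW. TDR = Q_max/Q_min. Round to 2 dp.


TDR = Q_max / Q_min
TDR = 1216 / 371 = 3.28


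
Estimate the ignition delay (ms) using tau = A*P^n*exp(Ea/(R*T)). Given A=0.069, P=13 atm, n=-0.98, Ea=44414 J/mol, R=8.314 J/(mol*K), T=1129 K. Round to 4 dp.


tau = A * P^n * exp(Ea/(R*T))
P^n = 13^(-0.98) = 0.08097212
Ea/(R*T) = 44414/(8.314*1129) = 4.731686
exp(Ea/(R*T)) = 113.486752
tau = 0.069 * 0.08097212 * 113.486752 = 0.6341 ms


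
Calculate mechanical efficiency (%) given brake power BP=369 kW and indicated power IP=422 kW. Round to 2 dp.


eta_mech = (BP / IP) * 100
Ratio = 369 / 422 = 0.8744
eta_mech = 0.8744 * 100 = 87.44%
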